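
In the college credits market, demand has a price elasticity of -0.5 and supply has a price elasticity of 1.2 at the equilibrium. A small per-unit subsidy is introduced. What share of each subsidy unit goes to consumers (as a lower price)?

For a small subsidy around the equilibrium, the benefit split depends on the relative slopes, which at a point are proportional to the elasticities.
Buyer share = εs/(εs + |εd|) = 1.2/(1.2 + 0.5) = 12/17; seller share = |εd|/(εs + |εd|) = 5/17.

Consumer share = 12/17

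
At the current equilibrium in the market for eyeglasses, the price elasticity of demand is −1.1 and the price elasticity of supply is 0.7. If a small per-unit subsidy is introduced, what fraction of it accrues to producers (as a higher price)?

For a small subsidy around the equilibrium, the benefit split depends on the relative slopes, which at a point are proportional to the elasticities.
Buyer share = εs/(εs + |εd|) = 0.7/(0.7 + 1.1) = 7/18; seller share = |εd|/(εs + |εd|) = 11/18.
So producers capture 11/18 of the subsidy.

Producer share = 11/18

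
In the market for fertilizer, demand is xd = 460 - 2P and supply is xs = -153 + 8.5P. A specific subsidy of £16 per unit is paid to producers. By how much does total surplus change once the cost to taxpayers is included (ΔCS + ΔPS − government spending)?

Pre-subsidy: 460 - 2P = -153 + 8.5P gives P* = 1226/21, x* = 7208/21.
With the subsidy, sellers receive Ps = Pb + 16 for each unit, where Pb is the price buyers pay.
Supply in terms of Pb becomes xs = -153 + 8.5(Pb + 16) = -17 + 8.5Pb. Setting this equal to demand: 460 - 2Pb = -17 + 8.5Pb, so Pb = 318/7.
Sellers receive Ps = 318/7 + 16 = 430/7; x' = 460 − 2·(318/7) = 2584/7.
ΔCS = ½(7208/21 + 2584/7)(1226/21 − 318/7) = 2034560/441; ΔPS = ½(7208/21 + 2584/7)(430/7 − 1226/21) = 478720/441.
Government spending = 16 × 2584/7 = 41344/7.
Net change = 2034560/441 + 478720/441 − 41344/7 = -4352/21. The loss equals the DWL triangle ½·16·544/21.

Net change in total surplus = -4352/21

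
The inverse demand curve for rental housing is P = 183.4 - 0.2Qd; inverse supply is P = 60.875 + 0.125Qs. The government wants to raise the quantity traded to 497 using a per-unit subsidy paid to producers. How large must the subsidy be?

At Q = 497, from the demand curve buyers pay Pb = 183.4 − 0.2·497 = 84; from the supply curve sellers need Ps = 60.875 + 0.125·497 = 123.
The subsidy must fill the gap: s = Ps − Pb = 123 − 84 = 39.

Required subsidy s = 39 per unit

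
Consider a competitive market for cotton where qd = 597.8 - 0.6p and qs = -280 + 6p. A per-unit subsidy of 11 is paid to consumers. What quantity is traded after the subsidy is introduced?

q' = 524

Pre-subsidy: 597.8 - 0.6p = -280 + 6p gives p* = 133, q* = 518.
With the rebate, buyers effectively pay pb = ps − 11, where ps is the price sellers receive.
Demand in terms of ps becomes qd = 597.8 − 0.6(ps − 11) = 604.4 - 0.6ps. Setting this equal to supply: 604.4 - 0.6ps = -280 + 6ps, so ps = 134.
Buyers pay pb = 134 − 11 = 123; q' = -280 + 6·134 = 524.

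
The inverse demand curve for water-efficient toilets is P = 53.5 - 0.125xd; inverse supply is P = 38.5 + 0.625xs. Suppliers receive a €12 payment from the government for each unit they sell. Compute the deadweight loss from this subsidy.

Pre-subsidy: 53.5 - 0.125x = 38.5 + 0.625x gives x* = 20 and P* = 51.
With the subsidy, sellers receive Ps = Pb + 12 for each unit, where Pb is the price buyers pay.
On the curves, Pb = 53.5 - 0.125x and Ps = 38.5 + 0.625x; the wedge Ps − Pb = 12 gives 38.5 + 0.625x − (53.5 - 0.125x) = 12, so x' = 36.
Then Pb = 53.5 − 0.125·36 = 49 and Ps = 38.5 + 0.625·36 = 61.
The subsidy expands output by 36 − 20 = 16 past the efficient level; on those units the gap between marginal cost and willingness to pay runs from 0 up to 12.
DWL = ½ × 12 × 16 = 96.

Deadweight loss = €96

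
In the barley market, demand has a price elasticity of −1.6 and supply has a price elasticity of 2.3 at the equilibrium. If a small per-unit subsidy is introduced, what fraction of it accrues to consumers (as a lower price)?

For a small subsidy around the equilibrium, the benefit split depends on the relative slopes, which at a point are proportional to the elasticities.
Buyer share = εs/(εs + |εd|) = 2.3/(2.3 + 1.6) = 23/39; seller share = |εd|/(εs + |εd|) = 16/39.

Consumer share = 23/39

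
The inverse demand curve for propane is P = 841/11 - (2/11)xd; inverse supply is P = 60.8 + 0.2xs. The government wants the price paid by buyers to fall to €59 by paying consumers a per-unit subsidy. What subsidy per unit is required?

At a buyer price of 59, quantity demanded is 420.5 − 5.5·59 = 96.
Sellers supply 96 only when they receive Ps = 60.8 + 0.2·96 = 80.
s = Ps − Pb = 80 − 59 = 21.

Required subsidy s = €21 per unit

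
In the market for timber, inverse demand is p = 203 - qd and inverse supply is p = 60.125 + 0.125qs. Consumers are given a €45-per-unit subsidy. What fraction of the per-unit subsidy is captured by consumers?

Consumer share = 8/9

Pre-subsidy: 203 - q = 60.125 + 0.125q gives q* = 127 and p* = 76.
With the rebate, buyers effectively pay pb = ps − 45, where ps is the price sellers receive.
On the curves, pb = 203 - q and ps = 60.125 + 0.125q; the wedge ps − pb = 45 gives 60.125 + 0.125q − (203 - q) = 45, so q' = 167.
Then pb = 203 − 1·167 = 36 and ps = 60.125 + 0.125·167 = 81.
Buyers' price falls by p* − pb = 76 − 36 = 40; sellers' price rises by ps − p* = 81 − 76 = 5.
So consumers capture 40/45 = 8/9 of each unit of subsidy.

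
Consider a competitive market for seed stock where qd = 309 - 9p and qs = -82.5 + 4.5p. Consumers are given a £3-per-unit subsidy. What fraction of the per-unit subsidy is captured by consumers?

Pre-subsidy: 309 - 9p = -82.5 + 4.5p gives p* = 29, q* = 48.
With the rebate, buyers effectively pay pb = ps − 3, where ps is the price sellers receive.
Demand in terms of ps becomes qd = 309 − 9(ps − 3) = 336 - 9ps. Setting this equal to supply: 336 - 9ps = -82.5 + 4.5ps, so ps = 31.
Buyers pay pb = 31 − 3 = 28; q' = -82.5 + 4.5·31 = 57.
Buyers' price falls by p* − pb = 29 − 28 = 1; sellers' price rises by ps − p* = 31 − 29 = 2.
So consumers capture 1/3 = 1/3 of each unit of subsidy.

Consumer share = 1/3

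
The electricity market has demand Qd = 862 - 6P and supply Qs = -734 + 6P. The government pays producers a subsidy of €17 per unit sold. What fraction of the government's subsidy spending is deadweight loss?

DWL / government spending = 51/230

Pre-subsidy: 862 - 6P = -734 + 6P gives P* = 133, Q* = 64.
With the subsidy, sellers receive Ps = Pb + 17 for each unit, where Pb is the price buyers pay.
Supply in terms of Pb becomes Qs = -734 + 6(Pb + 17) = -632 + 6Pb. Setting this equal to demand: 862 - 6Pb = -632 + 6Pb, so Pb = 124.5.
Sellers receive Ps = 124.5 + 17 = 141.5; Q' = 862 − 6·124.5 = 115.
ΔCS = ½(64 + 115)(133 − 124.5) = 760.75; ΔPS = ½(64 + 115)(141.5 − 133) = 760.75.
Government spending = 17 × 115 = 1955.
DWL = ½ × 17 × (115 − 64) = 433.5; fraction = 433.5 / 1955 = 51/230.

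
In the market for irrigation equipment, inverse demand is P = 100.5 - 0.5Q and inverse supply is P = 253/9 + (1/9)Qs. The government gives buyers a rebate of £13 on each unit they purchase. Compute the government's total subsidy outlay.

Government cost = 19981/11

Pre-subsidy: 100.5 - 0.5Q = 253/9 + (1/9)Q gives Q* = 1303/11 and P* = 454/11.
With the rebate, buyers effectively pay Pb = Ps − 13, where Ps is the price sellers receive.
On the curves, Pb = 100.5 - 0.5Q and Ps = 253/9 + (1/9)Q; the wedge Ps − Pb = 13 gives 253/9 + (1/9)Q − (100.5 - 0.5Q) = 13, so Q' = 1537/11.
Then Pb = 100.5 − 0.5·(1537/11) = 337/11 and Ps = 253/9 + (1/9)·(1537/11) = 480/11.
Government outlay = subsidy × quantity = 13 × 1537/11 = 19981/11.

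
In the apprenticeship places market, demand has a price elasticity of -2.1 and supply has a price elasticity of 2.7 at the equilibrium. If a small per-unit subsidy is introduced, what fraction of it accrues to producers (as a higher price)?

Producer share = 0.4375

For a small subsidy around the equilibrium, the benefit split depends on the relative slopes, which at a point are proportional to the elasticities.
Buyer share = εs/(εs + |εd|) = 2.7/(2.7 + 2.1) = 0.5625; seller share = |εd|/(εs + |εd|) = 0.4375.
So producers capture 0.4375 of the subsidy.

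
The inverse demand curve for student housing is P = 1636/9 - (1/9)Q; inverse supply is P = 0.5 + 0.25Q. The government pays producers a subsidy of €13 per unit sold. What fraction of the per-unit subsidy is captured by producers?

Producer share = 9/13

Pre-subsidy: 1636/9 - (1/9)Q = 0.5 + 0.25Q gives Q* = 502 and P* = 126.
With the subsidy, sellers receive Ps = Pb + 13 for each unit, where Pb is the price buyers pay.
On the curves, Pb = 1636/9 - (1/9)Q and Ps = 0.5 + 0.25Q; the wedge Ps − Pb = 13 gives 0.5 + 0.25Q − (1636/9 - (1/9)Q) = 13, so Q' = 538.
Then Pb = 1636/9 − (1/9)·538 = 122 and Ps = 0.5 + 0.25·538 = 135.
Buyers' price falls by P* − Pb = 126 − 122 = 4; sellers' price rises by Ps − P* = 135 − 126 = 9.
So producers capture 9/13 = 9/13 of each unit of subsidy.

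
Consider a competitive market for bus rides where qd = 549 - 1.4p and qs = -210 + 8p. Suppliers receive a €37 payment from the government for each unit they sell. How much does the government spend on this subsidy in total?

Pre-subsidy: 549 - 1.4p = -210 + 8p gives p* = 3795/47, q* = 20490/47.
With the subsidy, sellers receive ps = pb + 37 for each unit, where pb is the price buyers pay.
Supply in terms of pb becomes qs = -210 + 8(pb + 37) = 86 + 8pb. Setting this equal to demand: 549 - 1.4pb = 86 + 8pb, so pb = 2315/47.
Sellers receive ps = 2315/47 + 37 = 4054/47; q' = 549 − 1.4·(2315/47) = 22562/47.
Government outlay = subsidy × quantity = 37 × 22562/47 = 834794/47.

Government cost = 834794/47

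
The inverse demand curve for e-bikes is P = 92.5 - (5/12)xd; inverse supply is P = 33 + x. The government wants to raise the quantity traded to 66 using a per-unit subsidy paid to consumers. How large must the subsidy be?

Required subsidy s = 34 per unit

At x = 66, from the demand curve buyers pay Pb = 92.5 − (5/12)·66 = 65; from the supply curve sellers need Ps = 33 + 1·66 = 99.
The subsidy must fill the gap: s = Ps − Pb = 99 − 65 = 34.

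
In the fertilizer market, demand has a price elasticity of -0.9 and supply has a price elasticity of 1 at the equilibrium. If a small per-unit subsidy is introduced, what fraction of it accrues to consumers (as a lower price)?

Consumer share = 10/19

For a small subsidy around the equilibrium, the benefit split depends on the relative slopes, which at a point are proportional to the elasticities.
Buyer share = εs/(εs + |εd|) = 1/(1 + 0.9) = 10/19; seller share = |εd|/(εs + |εd|) = 9/19.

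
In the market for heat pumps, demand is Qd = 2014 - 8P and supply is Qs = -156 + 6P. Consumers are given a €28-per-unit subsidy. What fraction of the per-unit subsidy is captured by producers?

Producer share = 4/7

Pre-subsidy: 2014 - 8P = -156 + 6P gives P* = 155, Q* = 774.
With the rebate, buyers effectively pay Pb = Ps − 28, where Ps is the price sellers receive.
Demand in terms of Ps becomes Qd = 2014 − 8(Ps − 28) = 2238 - 8Ps. Setting this equal to supply: 2238 - 8Ps = -156 + 6Ps, so Ps = 171.
Buyers pay Pb = 171 − 28 = 143; Q' = -156 + 6·171 = 870.
Buyers' price falls by P* − Pb = 155 − 143 = 12; sellers' price rises by Ps − P* = 171 − 155 = 16.
So producers capture 16/28 = 4/7 of each unit of subsidy.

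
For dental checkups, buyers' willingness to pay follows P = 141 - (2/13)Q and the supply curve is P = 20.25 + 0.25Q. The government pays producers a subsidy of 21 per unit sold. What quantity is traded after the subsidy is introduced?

Q' = 351

Pre-subsidy: 141 - (2/13)Q = 20.25 + 0.25Q gives Q* = 299 and P* = 95.
With the subsidy, sellers receive Ps = Pb + 21 for each unit, where Pb is the price buyers pay.
On the curves, Pb = 141 - (2/13)Q and Ps = 20.25 + 0.25Q; the wedge Ps − Pb = 21 gives 20.25 + 0.25Q − (141 - (2/13)Q) = 21, so Q' = 351.
Then Pb = 141 − (2/13)·351 = 87 and Ps = 20.25 + 0.25·351 = 108.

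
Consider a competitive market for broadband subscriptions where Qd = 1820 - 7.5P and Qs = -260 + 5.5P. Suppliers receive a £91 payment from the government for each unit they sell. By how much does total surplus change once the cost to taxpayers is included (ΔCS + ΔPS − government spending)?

Pre-subsidy: 1820 - 7.5P = -260 + 5.5P gives P* = 160, Q* = 620.
With the subsidy, sellers receive Ps = Pb + 91 for each unit, where Pb is the price buyers pay.
Supply in terms of Pb becomes Qs = -260 + 5.5(Pb + 91) = 240.5 + 5.5Pb. Setting this equal to demand: 1820 - 7.5Pb = 240.5 + 5.5Pb, so Pb = 121.5.
Sellers receive Ps = 121.5 + 91 = 212.5; Q' = 1820 − 7.5·121.5 = 908.75.
ΔCS = ½(620 + 908.75)(160 − 121.5) = 29428.4375; ΔPS = ½(620 + 908.75)(212.5 − 160) = 40129.6875.
Government spending = 91 × 908.75 = 82696.25.
Net change = 29428.4375 + 40129.6875 − 82696.25 = -13138.125. The loss equals the DWL triangle ½·91·288.75.

Net change in total surplus = -£13138.125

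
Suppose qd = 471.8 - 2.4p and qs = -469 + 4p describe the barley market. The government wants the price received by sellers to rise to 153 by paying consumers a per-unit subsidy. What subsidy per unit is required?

Required subsidy s = 16 per unit

At a seller price of 153, quantity supplied is -469 + 4·153 = 143.
Buyers absorb 143 only when they pay pb with 471.8 − 2.4·pb = 143, i.e. pb = 137.
s = ps − pb = 153 − 137 = 16.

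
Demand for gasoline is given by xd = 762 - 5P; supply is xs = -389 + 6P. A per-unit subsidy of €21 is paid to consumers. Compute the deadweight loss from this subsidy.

Deadweight loss = 6615/11

Pre-subsidy: 762 - 5P = -389 + 6P gives P* = 1151/11, x* = 2627/11.
With the rebate, buyers effectively pay Pb = Ps − 21, where Ps is the price sellers receive.
Demand in terms of Ps becomes xd = 762 − 5(Ps − 21) = 867 - 5Ps. Setting this equal to supply: 867 - 5Ps = -389 + 6Ps, so Ps = 1256/11.
Buyers pay Pb = 1256/11 − 21 = 1025/11; x' = -389 + 6·(1256/11) = 3257/11.
The subsidy expands output by 3257/11 − 2627/11 = 630/11 past the efficient level; on those units the gap between marginal cost and willingness to pay runs from 0 up to 21.
DWL = ½ × 21 × 630/11 = 6615/11.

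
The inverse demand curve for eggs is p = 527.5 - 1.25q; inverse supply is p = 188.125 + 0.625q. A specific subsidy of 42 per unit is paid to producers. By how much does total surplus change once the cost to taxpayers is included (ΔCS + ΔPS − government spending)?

Net change in total surplus = -470.4

Pre-subsidy: 527.5 - 1.25q = 188.125 + 0.625q gives q* = 181 and p* = 301.25.
With the subsidy, sellers receive ps = pb + 42 for each unit, where pb is the price buyers pay.
On the curves, pb = 527.5 - 1.25q and ps = 188.125 + 0.625q; the wedge ps − pb = 42 gives 188.125 + 0.625q − (527.5 - 1.25q) = 42, so q' = 203.4.
Then pb = 527.5 − 1.25·203.4 = 273.25 and ps = 188.125 + 0.625·203.4 = 315.25.
ΔCS = ½(181 + 203.4)(301.25 − 273.25) = 5381.6; ΔPS = ½(181 + 203.4)(315.25 − 301.25) = 2690.8.
Government spending = 42 × 203.4 = 8542.8.
Net change = 5381.6 + 2690.8 − 8542.8 = -470.4. The loss equals the DWL triangle ½·42·22.4.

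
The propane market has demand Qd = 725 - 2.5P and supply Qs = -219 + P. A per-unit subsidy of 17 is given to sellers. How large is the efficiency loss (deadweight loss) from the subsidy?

Deadweight loss = 1445/14

Pre-subsidy: 725 - 2.5P = -219 + P gives P* = 1888/7, Q* = 355/7.
With the subsidy, sellers receive Ps = Pb + 17 for each unit, where Pb is the price buyers pay.
Supply in terms of Pb becomes Qs = -219 + 1(Pb + 17) = -202 + Pb. Setting this equal to demand: 725 - 2.5Pb = -202 + Pb, so Pb = 1854/7.
Sellers receive Ps = 1854/7 + 17 = 1973/7; Q' = 725 − 2.5·(1854/7) = 440/7.
The subsidy expands output by 440/7 − 355/7 = 85/7 past the efficient level; on those units the gap between marginal cost and willingness to pay runs from 0 up to 17.
DWL = ½ × 17 × 85/7 = 1445/14.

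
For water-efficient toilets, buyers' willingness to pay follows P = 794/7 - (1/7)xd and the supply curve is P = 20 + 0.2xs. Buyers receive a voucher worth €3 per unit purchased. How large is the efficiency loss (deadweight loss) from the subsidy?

Pre-subsidy: 794/7 - (1/7)x = 20 + 0.2x gives x* = 272.5 and P* = 74.5.
With the rebate, buyers effectively pay Pb = Ps − 3, where Ps is the price sellers receive.
On the curves, Pb = 794/7 - (1/7)x and Ps = 20 + 0.2x; the wedge Ps − Pb = 3 gives 20 + 0.2x − (794/7 - (1/7)x) = 3, so x' = 281.25.
Then Pb = 794/7 − (1/7)·281.25 = 73.25 and Ps = 20 + 0.2·281.25 = 76.25.
The subsidy expands output by 281.25 − 272.5 = 8.75 past the efficient level; on those units the gap between marginal cost and willingness to pay runs from 0 up to 3.
DWL = ½ × 3 × 8.75 = 13.125.

Deadweight loss = €13.125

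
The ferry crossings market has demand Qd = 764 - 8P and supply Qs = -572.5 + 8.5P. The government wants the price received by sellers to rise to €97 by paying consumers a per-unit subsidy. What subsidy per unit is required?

At a seller price of 97, quantity supplied is -572.5 + 8.5·97 = 252.
Buyers absorb 252 only when they pay Pb with 764 − 8·Pb = 252, i.e. Pb = 64.
s = Ps − Pb = 97 − 64 = 33.

Required subsidy s = €33 per unit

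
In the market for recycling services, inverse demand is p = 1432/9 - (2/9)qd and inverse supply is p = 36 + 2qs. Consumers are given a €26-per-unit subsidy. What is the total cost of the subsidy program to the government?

Government cost = €1744.6

Pre-subsidy: 1432/9 - (2/9)q = 36 + 2q gives q* = 55.4 and p* = 146.8.
With the rebate, buyers effectively pay pb = ps − 26, where ps is the price sellers receive.
On the curves, pb = 1432/9 - (2/9)q and ps = 36 + 2q; the wedge ps − pb = 26 gives 36 + 2q − (1432/9 - (2/9)q) = 26, so q' = 67.1.
Then pb = 1432/9 − (2/9)·67.1 = 144.2 and ps = 36 + 2·67.1 = 170.2.
Government outlay = subsidy × quantity = 26 × 67.1 = 1744.6.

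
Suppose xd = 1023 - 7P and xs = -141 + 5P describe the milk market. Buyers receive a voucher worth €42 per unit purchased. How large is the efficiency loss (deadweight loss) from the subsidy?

Pre-subsidy: 1023 - 7P = -141 + 5P gives P* = 97, x* = 344.
With the rebate, buyers effectively pay Pb = Ps − 42, where Ps is the price sellers receive.
Demand in terms of Ps becomes xd = 1023 − 7(Ps − 42) = 1317 - 7Ps. Setting this equal to supply: 1317 - 7Ps = -141 + 5Ps, so Ps = 121.5.
Buyers pay Pb = 121.5 − 42 = 79.5; x' = -141 + 5·121.5 = 466.5.
The subsidy expands output by 466.5 − 344 = 122.5 past the efficient level; on those units the gap between marginal cost and willingness to pay runs from 0 up to 42.
DWL = ½ × 42 × 122.5 = 2572.5.

Deadweight loss = €2572.5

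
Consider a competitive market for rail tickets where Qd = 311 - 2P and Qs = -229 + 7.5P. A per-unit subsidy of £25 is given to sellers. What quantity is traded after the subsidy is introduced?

Pre-subsidy: 311 - 2P = -229 + 7.5P gives P* = 1080/19, Q* = 3749/19.
With the subsidy, sellers receive Ps = Pb + 25 for each unit, where Pb is the price buyers pay.
Supply in terms of Pb becomes Qs = -229 + 7.5(Pb + 25) = -41.5 + 7.5Pb. Setting this equal to demand: 311 - 2Pb = -41.5 + 7.5Pb, so Pb = 705/19.
Sellers receive Ps = 705/19 + 25 = 1180/19; Q' = 311 − 2·(705/19) = 4499/19.

Q' = 4499/19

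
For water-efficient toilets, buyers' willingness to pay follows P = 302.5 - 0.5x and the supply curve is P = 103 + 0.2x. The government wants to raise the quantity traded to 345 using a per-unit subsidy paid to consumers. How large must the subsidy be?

At x = 345, from the demand curve buyers pay Pb = 302.5 − 0.5·345 = 130; from the supply curve sellers need Ps = 103 + 0.2·345 = 172.
The subsidy must fill the gap: s = Ps − Pb = 172 − 130 = 42.

Required subsidy s = 42 per unit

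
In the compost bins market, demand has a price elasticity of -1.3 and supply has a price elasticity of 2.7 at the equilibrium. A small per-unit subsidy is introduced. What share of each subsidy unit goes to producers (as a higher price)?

For a small subsidy around the equilibrium, the benefit split depends on the relative slopes, which at a point are proportional to the elasticities.
Buyer share = εs/(εs + |εd|) = 2.7/(2.7 + 1.3) = 0.675; seller share = |εd|/(εs + |εd|) = 0.325.
So producers capture 0.325 of the subsidy.

Producer share = 0.325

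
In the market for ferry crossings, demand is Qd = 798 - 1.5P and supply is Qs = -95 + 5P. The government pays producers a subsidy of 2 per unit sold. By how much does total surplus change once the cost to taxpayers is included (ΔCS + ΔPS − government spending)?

Net change in total surplus = -30/13

Pre-subsidy: 798 - 1.5P = -95 + 5P gives P* = 1786/13, Q* = 7695/13.
With the subsidy, sellers receive Ps = Pb + 2 for each unit, where Pb is the price buyers pay.
Supply in terms of Pb becomes Qs = -95 + 5(Pb + 2) = -85 + 5Pb. Setting this equal to demand: 798 - 1.5Pb = -85 + 5Pb, so Pb = 1766/13.
Sellers receive Ps = 1766/13 + 2 = 1792/13; Q' = 798 − 1.5·(1766/13) = 7725/13.
ΔCS = ½(7695/13 + 7725/13)(1786/13 − 1766/13) = 154200/169; ΔPS = ½(7695/13 + 7725/13)(1792/13 − 1786/13) = 46260/169.
Government spending = 2 × 7725/13 = 15450/13.
Net change = 154200/169 + 46260/169 − 15450/13 = -30/13. The loss equals the DWL triangle ½·2·30/13.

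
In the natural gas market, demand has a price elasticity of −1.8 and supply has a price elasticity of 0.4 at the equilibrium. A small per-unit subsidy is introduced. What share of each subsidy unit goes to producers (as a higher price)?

For a small subsidy around the equilibrium, the benefit split depends on the relative slopes, which at a point are proportional to the elasticities.
Buyer share = εs/(εs + |εd|) = 0.4/(0.4 + 1.8) = 2/11; seller share = |εd|/(εs + |εd|) = 9/11.
So producers capture 9/11 of the subsidy.

Producer share = 9/11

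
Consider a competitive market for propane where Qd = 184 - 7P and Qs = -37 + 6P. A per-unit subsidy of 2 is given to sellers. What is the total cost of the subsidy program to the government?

Pre-subsidy: 184 - 7P = -37 + 6P gives P* = 17, Q* = 65.
With the subsidy, sellers receive Ps = Pb + 2 for each unit, where Pb is the price buyers pay.
Supply in terms of Pb becomes Qs = -37 + 6(Pb + 2) = -25 + 6Pb. Setting this equal to demand: 184 - 7Pb = -25 + 6Pb, so Pb = 209/13.
Sellers receive Ps = 209/13 + 2 = 235/13; Q' = 184 − 7·(209/13) = 929/13.
Government outlay = subsidy × quantity = 2 × 929/13 = 1858/13.

Government cost = 1858/13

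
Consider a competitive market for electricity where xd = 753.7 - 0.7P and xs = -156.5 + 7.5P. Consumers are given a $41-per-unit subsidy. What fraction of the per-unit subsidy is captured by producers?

Producer share = 7/82

Pre-subsidy: 753.7 - 0.7P = -156.5 + 7.5P gives P* = 111, x* = 676.
With the rebate, buyers effectively pay Pb = Ps − 41, where Ps is the price sellers receive.
Demand in terms of Ps becomes xd = 753.7 − 0.7(Ps − 41) = 782.4 - 0.7Ps. Setting this equal to supply: 782.4 - 0.7Ps = -156.5 + 7.5Ps, so Ps = 114.5.
Buyers pay Pb = 114.5 − 41 = 73.5; x' = -156.5 + 7.5·114.5 = 702.25.
Buyers' price falls by P* − Pb = 111 − 73.5 = 37.5; sellers' price rises by Ps − P* = 114.5 − 111 = 3.5.
So producers capture 3.5/41 = 7/82 of each unit of subsidy.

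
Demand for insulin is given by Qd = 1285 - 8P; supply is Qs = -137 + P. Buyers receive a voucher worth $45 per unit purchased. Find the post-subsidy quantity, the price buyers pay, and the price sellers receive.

Pre-subsidy: 1285 - 8P = -137 + P gives P* = 158, Q* = 21.
With the rebate, buyers effectively pay Pb = Ps − 45, where Ps is the price sellers receive.
Demand in terms of Ps becomes Qd = 1285 − 8(Ps − 45) = 1645 - 8Ps. Setting this equal to supply: 1645 - 8Ps = -137 + Ps, so Ps = 198.
Buyers pay Pb = 198 − 45 = 153; Q' = -137 + 1·198 = 61.

Q' = 61; buyers pay $153; sellers receive $198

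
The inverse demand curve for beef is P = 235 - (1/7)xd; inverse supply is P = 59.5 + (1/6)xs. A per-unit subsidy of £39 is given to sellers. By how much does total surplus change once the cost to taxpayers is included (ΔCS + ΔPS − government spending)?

Pre-subsidy: 235 - (1/7)x = 59.5 + (1/6)x gives x* = 567 and P* = 154.
With the subsidy, sellers receive Ps = Pb + 39 for each unit, where Pb is the price buyers pay.
On the curves, Pb = 235 - (1/7)x and Ps = 59.5 + (1/6)x; the wedge Ps − Pb = 39 gives 59.5 + (1/6)x − (235 - (1/7)x) = 39, so x' = 693.
Then Pb = 235 − (1/7)·693 = 136 and Ps = 59.5 + (1/6)·693 = 175.
ΔCS = ½(567 + 693)(154 − 136) = 11340; ΔPS = ½(567 + 693)(175 − 154) = 13230.
Government spending = 39 × 693 = 27027.
Net change = 11340 + 13230 − 27027 = -2457. The loss equals the DWL triangle ½·39·126.

Net change in total surplus = -£2457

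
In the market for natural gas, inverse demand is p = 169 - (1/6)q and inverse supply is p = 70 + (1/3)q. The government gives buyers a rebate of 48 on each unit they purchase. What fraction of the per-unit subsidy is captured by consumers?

Consumer share = 1/3

Pre-subsidy: 169 - (1/6)q = 70 + (1/3)q gives q* = 198 and p* = 136.
With the rebate, buyers effectively pay pb = ps − 48, where ps is the price sellers receive.
On the curves, pb = 169 - (1/6)q and ps = 70 + (1/3)q; the wedge ps − pb = 48 gives 70 + (1/3)q − (169 - (1/6)q) = 48, so q' = 294.
Then pb = 169 − (1/6)·294 = 120 and ps = 70 + (1/3)·294 = 168.
Buyers' price falls by p* − pb = 136 − 120 = 16; sellers' price rises by ps − p* = 168 − 136 = 32.
So consumers capture 16/48 = 1/3 of each unit of subsidy.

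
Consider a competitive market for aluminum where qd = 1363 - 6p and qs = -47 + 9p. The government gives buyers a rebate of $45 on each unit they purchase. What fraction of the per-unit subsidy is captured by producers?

Pre-subsidy: 1363 - 6p = -47 + 9p gives p* = 94, q* = 799.
With the rebate, buyers effectively pay pb = ps − 45, where ps is the price sellers receive.
Demand in terms of ps becomes qd = 1363 − 6(ps − 45) = 1633 - 6ps. Setting this equal to supply: 1633 - 6ps = -47 + 9ps, so ps = 112.
Buyers pay pb = 112 − 45 = 67; q' = -47 + 9·112 = 961.
Buyers' price falls by p* − pb = 94 − 67 = 27; sellers' price rises by ps − p* = 112 − 94 = 18.
So producers capture 18/45 = 0.4 of each unit of subsidy.

Producer share = 0.4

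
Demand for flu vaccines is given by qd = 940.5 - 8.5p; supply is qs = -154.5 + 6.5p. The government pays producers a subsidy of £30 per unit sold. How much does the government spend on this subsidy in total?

Pre-subsidy: 940.5 - 8.5p = -154.5 + 6.5p gives p* = 73, q* = 320.
With the subsidy, sellers receive ps = pb + 30 for each unit, where pb is the price buyers pay.
Supply in terms of pb becomes qs = -154.5 + 6.5(pb + 30) = 40.5 + 6.5pb. Setting this equal to demand: 940.5 - 8.5pb = 40.5 + 6.5pb, so pb = 60.
Sellers receive ps = 60 + 30 = 90; q' = 940.5 − 8.5·60 = 430.5.
Government outlay = subsidy × quantity = 30 × 430.5 = 12915.

Government cost = £12915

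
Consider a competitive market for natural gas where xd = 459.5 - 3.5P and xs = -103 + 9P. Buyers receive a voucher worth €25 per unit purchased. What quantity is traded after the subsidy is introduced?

Pre-subsidy: 459.5 - 3.5P = -103 + 9P gives P* = 45, x* = 302.
With the rebate, buyers effectively pay Pb = Ps − 25, where Ps is the price sellers receive.
Demand in terms of Ps becomes xd = 459.5 − 3.5(Ps − 25) = 547 - 3.5Ps. Setting this equal to supply: 547 - 3.5Ps = -103 + 9Ps, so Ps = 52.
Buyers pay Pb = 52 − 25 = 27; x' = -103 + 9·52 = 365.

x' = 365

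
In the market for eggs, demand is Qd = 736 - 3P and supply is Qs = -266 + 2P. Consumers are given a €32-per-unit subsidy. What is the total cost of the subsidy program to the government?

Pre-subsidy: 736 - 3P = -266 + 2P gives P* = 200.4, Q* = 134.8.
With the rebate, buyers effectively pay Pb = Ps − 32, where Ps is the price sellers receive.
Demand in terms of Ps becomes Qd = 736 − 3(Ps − 32) = 832 - 3Ps. Setting this equal to supply: 832 - 3Ps = -266 + 2Ps, so Ps = 219.6.
Buyers pay Pb = 219.6 − 32 = 187.6; Q' = -266 + 2·219.6 = 173.2.
Government outlay = subsidy × quantity = 32 × 173.2 = 5542.4.

Government cost = €5542.4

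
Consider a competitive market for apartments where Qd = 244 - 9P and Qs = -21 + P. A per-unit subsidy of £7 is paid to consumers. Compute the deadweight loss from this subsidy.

Deadweight loss = £22.05

Pre-subsidy: 244 - 9P = -21 + P gives P* = 26.5, Q* = 5.5.
With the rebate, buyers effectively pay Pb = Ps − 7, where Ps is the price sellers receive.
Demand in terms of Ps becomes Qd = 244 − 9(Ps − 7) = 307 - 9Ps. Setting this equal to supply: 307 - 9Ps = -21 + Ps, so Ps = 32.8.
Buyers pay Pb = 32.8 − 7 = 25.8; Q' = -21 + 1·32.8 = 11.8.
The subsidy expands output by 11.8 − 5.5 = 6.3 past the efficient level; on those units the gap between marginal cost and willingness to pay runs from 0 up to 7.
DWL = ½ × 7 × 6.3 = 22.05.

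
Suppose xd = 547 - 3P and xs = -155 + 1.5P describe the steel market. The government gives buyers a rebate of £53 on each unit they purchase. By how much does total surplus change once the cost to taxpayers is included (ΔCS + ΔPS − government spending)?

Net change in total surplus = -£1404.5

Pre-subsidy: 547 - 3P = -155 + 1.5P gives P* = 156, x* = 79.
With the rebate, buyers effectively pay Pb = Ps − 53, where Ps is the price sellers receive.
Demand in terms of Ps becomes xd = 547 − 3(Ps − 53) = 706 - 3Ps. Setting this equal to supply: 706 - 3Ps = -155 + 1.5Ps, so Ps = 574/3.
Buyers pay Pb = 574/3 − 53 = 415/3; x' = -155 + 1.5·(574/3) = 132.
ΔCS = ½(79 + 132)(156 − 415/3) = 11183/6; ΔPS = ½(79 + 132)(574/3 − 156) = 11183/3.
Government spending = 53 × 132 = 6996.
Net change = 11183/6 + 11183/3 − 6996 = -1404.5. The loss equals the DWL triangle ½·53·53.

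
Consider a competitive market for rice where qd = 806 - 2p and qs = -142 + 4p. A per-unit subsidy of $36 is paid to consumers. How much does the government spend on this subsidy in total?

Government cost = $19368

Pre-subsidy: 806 - 2p = -142 + 4p gives p* = 158, q* = 490.
With the rebate, buyers effectively pay pb = ps − 36, where ps is the price sellers receive.
Demand in terms of ps becomes qd = 806 − 2(ps − 36) = 878 - 2ps. Setting this equal to supply: 878 - 2ps = -142 + 4ps, so ps = 170.
Buyers pay pb = 170 − 36 = 134; q' = -142 + 4·170 = 538.
Government outlay = subsidy × quantity = 36 × 538 = 19368.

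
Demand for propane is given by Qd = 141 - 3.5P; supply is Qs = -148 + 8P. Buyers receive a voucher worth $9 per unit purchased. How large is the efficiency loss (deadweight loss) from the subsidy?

Deadweight loss = 2268/23

Pre-subsidy: 141 - 3.5P = -148 + 8P gives P* = 578/23, Q* = 1220/23.
With the rebate, buyers effectively pay Pb = Ps − 9, where Ps is the price sellers receive.
Demand in terms of Ps becomes Qd = 141 − 3.5(Ps − 9) = 172.5 - 3.5Ps. Setting this equal to supply: 172.5 - 3.5Ps = -148 + 8Ps, so Ps = 641/23.
Buyers pay Pb = 641/23 − 9 = 434/23; Q' = -148 + 8·(641/23) = 1724/23.
The subsidy expands output by 1724/23 − 1220/23 = 504/23 past the efficient level; on those units the gap between marginal cost and willingness to pay runs from 0 up to 9.
DWL = ½ × 9 × 504/23 = 2268/23.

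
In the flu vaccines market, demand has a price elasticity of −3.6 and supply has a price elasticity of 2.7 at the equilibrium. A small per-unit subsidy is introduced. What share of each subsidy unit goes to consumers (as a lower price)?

For a small subsidy around the equilibrium, the benefit split depends on the relative slopes, which at a point are proportional to the elasticities.
Buyer share = εs/(εs + |εd|) = 2.7/(2.7 + 3.6) = 3/7; seller share = |εd|/(εs + |εd|) = 4/7.

Consumer share = 3/7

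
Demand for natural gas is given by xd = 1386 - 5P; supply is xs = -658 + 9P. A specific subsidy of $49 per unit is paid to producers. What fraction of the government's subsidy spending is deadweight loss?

Pre-subsidy: 1386 - 5P = -658 + 9P gives P* = 146, x* = 656.
With the subsidy, sellers receive Ps = Pb + 49 for each unit, where Pb is the price buyers pay.
Supply in terms of Pb becomes xs = -658 + 9(Pb + 49) = -217 + 9Pb. Setting this equal to demand: 1386 - 5Pb = -217 + 9Pb, so Pb = 114.5.
Sellers receive Ps = 114.5 + 49 = 163.5; x' = 1386 − 5·114.5 = 813.5.
ΔCS = ½(656 + 813.5)(146 − 114.5) = 23144.625; ΔPS = ½(656 + 813.5)(163.5 − 146) = 12858.125.
Government spending = 49 × 813.5 = 39861.5.
DWL = ½ × 49 × (813.5 − 656) = 3858.75; fraction = 3858.75 / 39861.5 = 315/3254.

DWL / government spending = 315/3254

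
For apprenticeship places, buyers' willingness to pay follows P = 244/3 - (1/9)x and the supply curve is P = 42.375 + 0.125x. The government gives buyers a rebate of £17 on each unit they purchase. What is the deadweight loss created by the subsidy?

Deadweight loss = £612

Pre-subsidy: 244/3 - (1/9)x = 42.375 + 0.125x gives x* = 165 and P* = 63.
With the rebate, buyers effectively pay Pb = Ps − 17, where Ps is the price sellers receive.
On the curves, Pb = 244/3 - (1/9)x and Ps = 42.375 + 0.125x; the wedge Ps − Pb = 17 gives 42.375 + 0.125x − (244/3 - (1/9)x) = 17, so x' = 237.
Then Pb = 244/3 − (1/9)·237 = 55 and Ps = 42.375 + 0.125·237 = 72.
The subsidy expands output by 237 − 165 = 72 past the efficient level; on those units the gap between marginal cost and willingness to pay runs from 0 up to 17.
DWL = ½ × 17 × 72 = 612.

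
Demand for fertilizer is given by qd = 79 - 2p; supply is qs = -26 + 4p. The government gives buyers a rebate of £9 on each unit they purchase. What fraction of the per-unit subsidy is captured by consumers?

Consumer share = 2/3

Pre-subsidy: 79 - 2p = -26 + 4p gives p* = 17.5, q* = 44.
With the rebate, buyers effectively pay pb = ps − 9, where ps is the price sellers receive.
Demand in terms of ps becomes qd = 79 − 2(ps − 9) = 97 - 2ps. Setting this equal to supply: 97 - 2ps = -26 + 4ps, so ps = 20.5.
Buyers pay pb = 20.5 − 9 = 11.5; q' = -26 + 4·20.5 = 56.
Buyers' price falls by p* − pb = 17.5 − 11.5 = 6; sellers' price rises by ps − p* = 20.5 − 17.5 = 3.
So consumers capture 6/9 = 2/3 of each unit of subsidy.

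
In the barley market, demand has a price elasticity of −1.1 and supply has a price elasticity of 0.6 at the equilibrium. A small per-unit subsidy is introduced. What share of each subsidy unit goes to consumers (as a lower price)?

Consumer share = 6/17

For a small subsidy around the equilibrium, the benefit split depends on the relative slopes, which at a point are proportional to the elasticities.
Buyer share = εs/(εs + |εd|) = 0.6/(0.6 + 1.1) = 6/17; seller share = |εd|/(εs + |εd|) = 11/17.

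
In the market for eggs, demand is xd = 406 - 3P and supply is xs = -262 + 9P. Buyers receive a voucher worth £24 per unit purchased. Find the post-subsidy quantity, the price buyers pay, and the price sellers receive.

Pre-subsidy: 406 - 3P = -262 + 9P gives P* = 167/3, x* = 239.
With the rebate, buyers effectively pay Pb = Ps − 24, where Ps is the price sellers receive.
Demand in terms of Ps becomes xd = 406 − 3(Ps − 24) = 478 - 3Ps. Setting this equal to supply: 478 - 3Ps = -262 + 9Ps, so Ps = 185/3.
Buyers pay Pb = 185/3 − 24 = 113/3; x' = -262 + 9·(185/3) = 293.

x' = 293; buyers pay 113/3; sellers receive 185/3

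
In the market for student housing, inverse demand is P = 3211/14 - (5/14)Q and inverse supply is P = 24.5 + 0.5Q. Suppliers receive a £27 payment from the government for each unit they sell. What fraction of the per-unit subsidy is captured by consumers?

Pre-subsidy: 3211/14 - (5/14)Q = 24.5 + 0.5Q gives Q* = 239 and P* = 144.
With the subsidy, sellers receive Ps = Pb + 27 for each unit, where Pb is the price buyers pay.
On the curves, Pb = 3211/14 - (5/14)Q and Ps = 24.5 + 0.5Q; the wedge Ps − Pb = 27 gives 24.5 + 0.5Q − (3211/14 - (5/14)Q) = 27, so Q' = 270.5.
Then Pb = 3211/14 − (5/14)·270.5 = 132.75 and Ps = 24.5 + 0.5·270.5 = 159.75.
Buyers' price falls by P* − Pb = 144 − 132.75 = 11.25; sellers' price rises by Ps − P* = 159.75 − 144 = 15.75.
So consumers capture 11.25/27 = 5/12 of each unit of subsidy.

Consumer share = 5/12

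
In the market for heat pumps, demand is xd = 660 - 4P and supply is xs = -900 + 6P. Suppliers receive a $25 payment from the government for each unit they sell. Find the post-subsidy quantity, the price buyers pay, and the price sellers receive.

x' = 96; buyers pay $141; sellers receive $166

Pre-subsidy: 660 - 4P = -900 + 6P gives P* = 156, x* = 36.
With the subsidy, sellers receive Ps = Pb + 25 for each unit, where Pb is the price buyers pay.
Supply in terms of Pb becomes xs = -900 + 6(Pb + 25) = -750 + 6Pb. Setting this equal to demand: 660 - 4Pb = -750 + 6Pb, so Pb = 141.
Sellers receive Ps = 141 + 25 = 166; x' = 660 − 4·141 = 96.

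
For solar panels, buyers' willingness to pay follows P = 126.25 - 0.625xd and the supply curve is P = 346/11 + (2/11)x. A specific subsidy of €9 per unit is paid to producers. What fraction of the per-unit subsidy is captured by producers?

Pre-subsidy: 126.25 - 0.625x = 346/11 + (2/11)x gives x* = 8342/71 and P* = 3750/71.
With the subsidy, sellers receive Ps = Pb + 9 for each unit, where Pb is the price buyers pay.
On the curves, Pb = 126.25 - 0.625x and Ps = 346/11 + (2/11)x; the wedge Ps − Pb = 9 gives 346/11 + (2/11)x − (126.25 - 0.625x) = 9, so x' = 9134/71.
Then Pb = 126.25 − 0.625·(9134/71) = 3255/71 and Ps = 346/11 + (2/11)·(9134/71) = 3894/71.
Buyers' price falls by P* − Pb = 3750/71 − 3255/71 = 495/71; sellers' price rises by Ps − P* = 3894/71 − 3750/71 = 144/71.
So producers capture (144/71)/9 = 16/71 of each unit of subsidy.

Producer share = 16/71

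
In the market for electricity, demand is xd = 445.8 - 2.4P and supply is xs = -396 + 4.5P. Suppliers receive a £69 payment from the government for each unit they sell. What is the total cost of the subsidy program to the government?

Government cost = £18009

Pre-subsidy: 445.8 - 2.4P = -396 + 4.5P gives P* = 122, x* = 153.
With the subsidy, sellers receive Ps = Pb + 69 for each unit, where Pb is the price buyers pay.
Supply in terms of Pb becomes xs = -396 + 4.5(Pb + 69) = -85.5 + 4.5Pb. Setting this equal to demand: 445.8 - 2.4Pb = -85.5 + 4.5Pb, so Pb = 77.
Sellers receive Ps = 77 + 69 = 146; x' = 445.8 − 2.4·77 = 261.
Government outlay = subsidy × quantity = 69 × 261 = 18009.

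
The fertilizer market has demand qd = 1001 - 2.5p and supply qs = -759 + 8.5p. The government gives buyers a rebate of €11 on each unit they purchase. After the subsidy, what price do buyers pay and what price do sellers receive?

Pre-subsidy: 1001 - 2.5p = -759 + 8.5p gives p* = 160, q* = 601.
With the rebate, buyers effectively pay pb = ps − 11, where ps is the price sellers receive.
Demand in terms of ps becomes qd = 1001 − 2.5(ps − 11) = 1028.5 - 2.5ps. Setting this equal to supply: 1028.5 - 2.5ps = -759 + 8.5ps, so ps = 162.5.
Buyers pay pb = 162.5 − 11 = 151.5; q' = -759 + 8.5·162.5 = 622.25.

Buyers pay €151.5; sellers receive €162.5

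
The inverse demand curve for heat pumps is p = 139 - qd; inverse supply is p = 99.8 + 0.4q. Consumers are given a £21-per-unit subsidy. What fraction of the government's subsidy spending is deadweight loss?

Pre-subsidy: 139 - q = 99.8 + 0.4q gives q* = 28 and p* = 111.
With the rebate, buyers effectively pay pb = ps − 21, where ps is the price sellers receive.
On the curves, pb = 139 - q and ps = 99.8 + 0.4q; the wedge ps − pb = 21 gives 99.8 + 0.4q − (139 - q) = 21, so q' = 43.
Then pb = 139 − 1·43 = 96 and ps = 99.8 + 0.4·43 = 117.
ΔCS = ½(28 + 43)(111 − 96) = 532.5; ΔPS = ½(28 + 43)(117 − 111) = 213.
Government spending = 21 × 43 = 903.
DWL = ½ × 21 × (43 − 28) = 157.5; fraction = 157.5 / 903 = 15/86.

DWL / government spending = 15/86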